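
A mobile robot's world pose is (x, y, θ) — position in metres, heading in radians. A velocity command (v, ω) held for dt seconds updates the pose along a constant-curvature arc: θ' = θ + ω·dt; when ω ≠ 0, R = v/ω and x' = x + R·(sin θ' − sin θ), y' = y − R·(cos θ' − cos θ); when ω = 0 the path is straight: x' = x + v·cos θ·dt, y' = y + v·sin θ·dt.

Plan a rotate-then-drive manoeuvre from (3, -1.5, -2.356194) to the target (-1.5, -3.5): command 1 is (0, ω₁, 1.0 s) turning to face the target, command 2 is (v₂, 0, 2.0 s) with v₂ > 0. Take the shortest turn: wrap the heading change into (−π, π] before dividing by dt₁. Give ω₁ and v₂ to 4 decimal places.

heading to target = atan2(-3.5−-1.5, -1.5−3) = -2.7234
Δθ = wrap(-2.7234 − -2.3562) = -0.3672; ω₁ = Δθ/dt₁ = -0.3672
distance = √((-1.5−3)² + (-3.5−-1.5)²) = 4.9244; v₂ = distance/dt₂ = 2.4622

ω₁ = -0.3672, v₂ = 2.4622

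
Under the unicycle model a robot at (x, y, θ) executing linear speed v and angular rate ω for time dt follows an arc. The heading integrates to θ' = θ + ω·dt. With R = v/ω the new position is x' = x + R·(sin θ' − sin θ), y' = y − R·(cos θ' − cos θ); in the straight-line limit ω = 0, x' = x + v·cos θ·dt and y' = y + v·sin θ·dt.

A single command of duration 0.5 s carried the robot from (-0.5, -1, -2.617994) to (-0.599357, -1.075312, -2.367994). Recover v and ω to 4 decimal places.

v = 0.2500, ω = 0.5000

Δθ = -2.367994 − -2.617994 = 0.250000
ω = Δθ/dt = 0.250000/0.5 = 0.5000
R = Δx/(sin θ' − sin θ) = 0.5000
v = R·ω = 0.5000·0.5000 = 0.2500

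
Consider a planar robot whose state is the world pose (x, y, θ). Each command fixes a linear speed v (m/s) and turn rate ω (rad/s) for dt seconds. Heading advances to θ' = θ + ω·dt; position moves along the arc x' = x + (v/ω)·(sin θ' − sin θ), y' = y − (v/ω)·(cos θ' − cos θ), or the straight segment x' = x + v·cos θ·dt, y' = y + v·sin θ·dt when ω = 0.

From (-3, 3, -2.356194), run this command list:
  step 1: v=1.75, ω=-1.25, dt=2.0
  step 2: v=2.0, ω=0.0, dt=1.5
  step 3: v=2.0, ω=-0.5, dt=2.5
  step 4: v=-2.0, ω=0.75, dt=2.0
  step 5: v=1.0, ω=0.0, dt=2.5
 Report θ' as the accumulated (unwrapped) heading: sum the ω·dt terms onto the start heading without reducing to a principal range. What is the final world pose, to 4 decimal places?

(-4.1382, 10.1021, -4.6062)

step 1: θ'=-4.8562 (R=-1.4000) → pose (-5.3755, 4.1906, -4.8562)
step 2: θ'=-4.8562 (straight) → pose (-4.9456, 7.1596, -4.8562)
step 3: θ'=-6.1062 (R=-4.0000) → pose (-1.6911, 10.5239, -6.1062)
step 4: θ'=-4.6062 (R=-2.6667) → pose (-3.8733, 7.6162, -4.6062)
step 5: θ'=-4.6062 (straight) → pose (-4.1382, 10.1021, -4.6062)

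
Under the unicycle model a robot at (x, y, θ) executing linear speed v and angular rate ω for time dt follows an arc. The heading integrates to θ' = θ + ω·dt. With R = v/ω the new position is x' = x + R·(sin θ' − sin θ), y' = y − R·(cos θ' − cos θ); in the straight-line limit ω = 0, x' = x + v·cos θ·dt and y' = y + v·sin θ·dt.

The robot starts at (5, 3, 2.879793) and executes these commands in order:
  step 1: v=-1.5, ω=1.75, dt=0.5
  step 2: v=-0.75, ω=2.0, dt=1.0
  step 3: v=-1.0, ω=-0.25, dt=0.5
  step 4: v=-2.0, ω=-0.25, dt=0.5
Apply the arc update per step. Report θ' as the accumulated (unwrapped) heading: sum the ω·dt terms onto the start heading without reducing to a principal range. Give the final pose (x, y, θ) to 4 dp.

(4.5194, 4.6917, 5.5048)

step 1: θ'=3.7548 (R=-0.8571) → pose (5.7151, 3.1270, 3.7548)
step 2: θ'=5.7548 (R=-0.3750) → pose (5.6884, 3.7575, 5.7548)
step 3: θ'=5.6298 (R=4.0000) → pose (5.2734, 4.0359, 5.6298)
step 4: θ'=5.5048 (R=8.0000) → pose (4.5194, 4.6917, 5.5048)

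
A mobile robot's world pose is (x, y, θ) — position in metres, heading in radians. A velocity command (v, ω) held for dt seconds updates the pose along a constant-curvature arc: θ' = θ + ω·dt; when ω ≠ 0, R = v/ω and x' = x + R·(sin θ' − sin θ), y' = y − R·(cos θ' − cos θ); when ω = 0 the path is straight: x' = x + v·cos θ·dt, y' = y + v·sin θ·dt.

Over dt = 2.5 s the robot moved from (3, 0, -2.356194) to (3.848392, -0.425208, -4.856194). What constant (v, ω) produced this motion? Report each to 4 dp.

v = -0.5000, ω = -1.0000

Δθ = -4.856194 − -2.356194 = -2.500000
ω = Δθ/dt = -2.500000/2.5 = -1.0000
R = Δx/(sin θ' − sin θ) = 0.5000
v = R·ω = 0.5000·-1.0000 = -0.5000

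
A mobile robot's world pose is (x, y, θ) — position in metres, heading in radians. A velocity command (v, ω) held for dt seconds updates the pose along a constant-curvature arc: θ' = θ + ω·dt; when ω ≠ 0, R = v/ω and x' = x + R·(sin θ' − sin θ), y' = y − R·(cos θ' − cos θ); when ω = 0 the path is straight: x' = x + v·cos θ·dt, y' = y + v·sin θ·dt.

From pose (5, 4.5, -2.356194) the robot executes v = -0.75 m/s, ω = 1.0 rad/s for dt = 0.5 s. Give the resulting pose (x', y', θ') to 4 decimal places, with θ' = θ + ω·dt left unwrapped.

(5.1893, 4.8192, -1.8562)

θ' = -2.3562 + 1.0·0.5 = -1.8562
R = v/ω = -0.75/1.0 = -0.7500
x' = 5 + -0.7500·(sin -1.8562 − sin -2.3562) = 5.1893
y' = 4.5 − -0.7500·(cos -1.8562 − cos -2.3562) = 4.8192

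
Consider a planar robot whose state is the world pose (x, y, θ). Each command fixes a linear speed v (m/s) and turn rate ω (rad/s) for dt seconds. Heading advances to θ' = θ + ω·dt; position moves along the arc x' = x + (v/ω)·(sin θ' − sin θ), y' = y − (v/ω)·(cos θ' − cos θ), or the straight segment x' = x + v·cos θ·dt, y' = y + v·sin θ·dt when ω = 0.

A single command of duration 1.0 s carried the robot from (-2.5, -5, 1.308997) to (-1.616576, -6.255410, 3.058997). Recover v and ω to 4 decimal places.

v = -1.7500, ω = 1.7500

Δθ = 3.058997 − 1.308997 = 1.750000
ω = Δθ/dt = 1.750000/1.0 = 1.7500
R = −Δy/(cos θ' − cos θ) = -1.0000
v = R·ω = -1.0000·1.7500 = -1.7500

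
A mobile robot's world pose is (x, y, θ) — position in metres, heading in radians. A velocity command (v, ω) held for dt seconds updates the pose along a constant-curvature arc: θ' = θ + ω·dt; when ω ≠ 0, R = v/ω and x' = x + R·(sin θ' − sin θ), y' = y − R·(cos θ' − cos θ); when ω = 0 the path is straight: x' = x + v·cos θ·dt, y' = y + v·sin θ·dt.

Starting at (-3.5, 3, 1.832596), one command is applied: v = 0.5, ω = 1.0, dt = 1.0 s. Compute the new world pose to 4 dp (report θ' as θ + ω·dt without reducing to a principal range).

(-3.8309, 3.3469, 2.8326)

θ' = 1.8326 + 1.0·1.0 = 2.8326
R = v/ω = 0.5/1.0 = 0.5000
x' = -3.5 + 0.5000·(sin 2.8326 − sin 1.8326) = -3.8309
y' = 3 − 0.5000·(cos 2.8326 − cos 1.8326) = 3.3469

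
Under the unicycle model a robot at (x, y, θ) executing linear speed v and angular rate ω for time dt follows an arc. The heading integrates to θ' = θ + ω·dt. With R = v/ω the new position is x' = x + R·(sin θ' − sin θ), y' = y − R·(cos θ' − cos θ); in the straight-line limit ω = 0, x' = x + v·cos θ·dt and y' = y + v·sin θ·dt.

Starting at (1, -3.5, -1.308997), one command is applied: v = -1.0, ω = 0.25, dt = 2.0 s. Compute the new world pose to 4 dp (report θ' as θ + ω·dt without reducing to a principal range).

(0.0307, -1.7744, -0.8090)

θ' = -1.3090 + 0.25·2.0 = -0.8090
R = v/ω = -1.0/0.25 = -4.0000
x' = 1 + -4.0000·(sin -0.8090 − sin -1.3090) = 0.0307
y' = -3.5 − -4.0000·(cos -0.8090 − cos -1.3090) = -1.7744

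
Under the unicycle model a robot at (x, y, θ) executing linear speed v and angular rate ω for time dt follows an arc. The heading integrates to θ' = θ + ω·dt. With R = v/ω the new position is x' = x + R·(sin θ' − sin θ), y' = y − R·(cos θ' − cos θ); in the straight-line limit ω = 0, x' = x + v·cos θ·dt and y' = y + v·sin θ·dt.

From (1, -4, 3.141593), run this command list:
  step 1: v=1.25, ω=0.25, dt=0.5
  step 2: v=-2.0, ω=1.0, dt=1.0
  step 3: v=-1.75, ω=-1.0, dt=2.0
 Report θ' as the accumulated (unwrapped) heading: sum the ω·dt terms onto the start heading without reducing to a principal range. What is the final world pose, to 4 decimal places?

step 1: θ'=3.2666 (R=5.0000) → pose (0.3766, -4.0390, 3.2666)
step 2: θ'=4.2666 (R=-2.0000) → pose (1.9318, -2.9170, 4.2666)
step 3: θ'=2.2666 (R=1.7500) → pose (4.8540, -2.5498, 2.2666)

(4.8540, -2.5498, 2.2666)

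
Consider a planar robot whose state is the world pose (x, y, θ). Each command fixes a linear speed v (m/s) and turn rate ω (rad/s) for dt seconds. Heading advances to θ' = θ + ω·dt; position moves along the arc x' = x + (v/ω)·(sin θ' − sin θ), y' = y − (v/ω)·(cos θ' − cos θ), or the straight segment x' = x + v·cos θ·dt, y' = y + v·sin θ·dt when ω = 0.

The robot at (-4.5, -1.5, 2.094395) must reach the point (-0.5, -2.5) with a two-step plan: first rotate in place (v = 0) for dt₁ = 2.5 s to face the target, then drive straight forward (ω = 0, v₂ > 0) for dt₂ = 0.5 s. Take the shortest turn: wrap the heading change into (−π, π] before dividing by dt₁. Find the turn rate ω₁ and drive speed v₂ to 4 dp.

ω₁ = -0.9357, v₂ = 8.2462

heading to target = atan2(-2.5−-1.5, -0.5−-4.5) = -0.2450
Δθ = wrap(-0.2450 − 2.0944) = -2.3394; ω₁ = Δθ/dt₁ = -0.9357
distance = √((-0.5−-4.5)² + (-2.5−-1.5)²) = 4.1231; v₂ = distance/dt₂ = 8.2462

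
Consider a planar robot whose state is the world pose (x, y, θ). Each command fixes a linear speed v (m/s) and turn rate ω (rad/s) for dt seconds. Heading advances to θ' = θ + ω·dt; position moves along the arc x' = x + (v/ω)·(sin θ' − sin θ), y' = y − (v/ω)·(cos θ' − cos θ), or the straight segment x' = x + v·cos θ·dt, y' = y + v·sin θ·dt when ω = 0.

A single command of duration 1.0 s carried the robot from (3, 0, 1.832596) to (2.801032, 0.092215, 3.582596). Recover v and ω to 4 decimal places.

Δθ = 3.582596 − 1.832596 = 1.750000
ω = Δθ/dt = 1.750000/1.0 = 1.7500
R = Δx/(sin θ' − sin θ) = 0.1429
v = R·ω = 0.1429·1.7500 = 0.2500

v = 0.2500, ω = 1.7500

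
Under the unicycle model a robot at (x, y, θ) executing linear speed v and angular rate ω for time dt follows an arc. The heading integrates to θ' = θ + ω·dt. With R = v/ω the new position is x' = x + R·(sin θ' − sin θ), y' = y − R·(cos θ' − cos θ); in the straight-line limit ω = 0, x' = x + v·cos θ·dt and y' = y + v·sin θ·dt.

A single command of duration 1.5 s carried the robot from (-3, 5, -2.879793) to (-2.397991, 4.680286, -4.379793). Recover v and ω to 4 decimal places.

v = -0.5000, ω = -1.0000

Δθ = -4.379793 − -2.879793 = -1.500000
ω = Δθ/dt = -1.500000/1.5 = -1.0000
R = Δx/(sin θ' − sin θ) = 0.5000
v = R·ω = 0.5000·-1.0000 = -0.5000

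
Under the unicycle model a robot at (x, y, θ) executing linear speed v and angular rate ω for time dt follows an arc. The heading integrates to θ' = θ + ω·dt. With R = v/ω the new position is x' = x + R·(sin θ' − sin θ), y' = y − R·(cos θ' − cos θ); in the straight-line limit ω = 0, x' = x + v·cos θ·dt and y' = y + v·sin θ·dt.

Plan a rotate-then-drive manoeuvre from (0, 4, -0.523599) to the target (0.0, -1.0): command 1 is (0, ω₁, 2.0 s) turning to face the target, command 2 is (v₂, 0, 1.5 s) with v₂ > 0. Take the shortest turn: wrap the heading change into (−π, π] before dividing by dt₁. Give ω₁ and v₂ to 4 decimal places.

heading to target = atan2(-1−4, 0−0) = -1.5708
Δθ = wrap(-1.5708 − -0.5236) = -1.0472; ω₁ = Δθ/dt₁ = -0.5236
distance = √((0−0)² + (-1−4)²) = 5.0000; v₂ = distance/dt₂ = 3.3333

ω₁ = -0.5236, v₂ = 3.3333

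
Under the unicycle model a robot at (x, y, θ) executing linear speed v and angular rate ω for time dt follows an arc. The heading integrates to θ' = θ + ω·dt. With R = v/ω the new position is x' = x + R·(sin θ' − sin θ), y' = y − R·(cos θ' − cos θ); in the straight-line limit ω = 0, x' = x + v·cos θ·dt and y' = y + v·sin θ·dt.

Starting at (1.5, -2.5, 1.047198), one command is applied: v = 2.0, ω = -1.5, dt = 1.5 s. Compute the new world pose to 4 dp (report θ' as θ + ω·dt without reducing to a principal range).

(3.8988, -2.6870, -1.2028)

θ' = 1.0472 + -1.5·1.5 = -1.2028
R = v/ω = 2.0/-1.5 = -1.3333
x' = 1.5 + -1.3333·(sin -1.2028 − sin 1.0472) = 3.8988
y' = -2.5 − -1.3333·(cos -1.2028 − cos 1.0472) = -2.6870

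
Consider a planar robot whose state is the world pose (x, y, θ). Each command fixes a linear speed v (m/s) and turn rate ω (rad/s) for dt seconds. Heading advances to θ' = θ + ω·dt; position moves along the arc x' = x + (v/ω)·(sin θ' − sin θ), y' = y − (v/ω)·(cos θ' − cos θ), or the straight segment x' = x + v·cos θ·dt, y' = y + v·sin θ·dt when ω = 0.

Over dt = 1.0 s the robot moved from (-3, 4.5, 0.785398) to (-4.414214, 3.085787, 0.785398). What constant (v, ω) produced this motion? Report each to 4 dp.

Δθ = 0.785398 − 0.785398 = 0.000000
ω = Δθ/dt = 0.000000/1.0 = 0.0000
ω = 0 → v = (Δx·cos θ + Δy·sin θ)/dt = -2.0000

v = -2.0000, ω = 0.0000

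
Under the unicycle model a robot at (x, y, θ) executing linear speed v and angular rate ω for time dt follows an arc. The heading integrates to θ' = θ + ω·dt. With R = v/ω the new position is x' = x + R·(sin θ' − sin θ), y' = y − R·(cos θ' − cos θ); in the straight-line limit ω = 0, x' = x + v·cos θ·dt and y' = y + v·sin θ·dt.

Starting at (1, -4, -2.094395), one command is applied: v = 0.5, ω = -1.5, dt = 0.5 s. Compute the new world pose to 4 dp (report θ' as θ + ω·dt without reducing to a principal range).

(0.8089, -4.1521, -2.8444)

θ' = -2.0944 + -1.5·0.5 = -2.8444
R = v/ω = 0.5/-1.5 = -0.3333
x' = 1 + -0.3333·(sin -2.8444 − sin -2.0944) = 0.8089
y' = -4 − -0.3333·(cos -2.8444 − cos -2.0944) = -4.1521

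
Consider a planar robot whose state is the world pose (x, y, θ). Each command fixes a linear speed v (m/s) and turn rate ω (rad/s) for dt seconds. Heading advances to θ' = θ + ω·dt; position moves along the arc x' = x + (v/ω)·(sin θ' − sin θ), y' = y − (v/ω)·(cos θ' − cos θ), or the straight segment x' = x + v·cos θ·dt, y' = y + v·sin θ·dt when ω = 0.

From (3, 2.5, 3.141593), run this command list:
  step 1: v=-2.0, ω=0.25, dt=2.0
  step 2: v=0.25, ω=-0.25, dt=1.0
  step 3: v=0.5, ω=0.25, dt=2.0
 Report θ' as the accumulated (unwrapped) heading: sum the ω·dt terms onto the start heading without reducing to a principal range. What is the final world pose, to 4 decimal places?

step 1: θ'=3.6416 (R=-8.0000) → pose (6.8354, 3.4793, 3.6416)
step 2: θ'=3.3916 (R=-1.0000) → pose (6.6034, 3.3880, 3.3916)
step 3: θ'=3.8916 (R=2.0000) → pose (5.7349, 2.9136, 3.8916)

(5.7349, 2.9136, 3.8916)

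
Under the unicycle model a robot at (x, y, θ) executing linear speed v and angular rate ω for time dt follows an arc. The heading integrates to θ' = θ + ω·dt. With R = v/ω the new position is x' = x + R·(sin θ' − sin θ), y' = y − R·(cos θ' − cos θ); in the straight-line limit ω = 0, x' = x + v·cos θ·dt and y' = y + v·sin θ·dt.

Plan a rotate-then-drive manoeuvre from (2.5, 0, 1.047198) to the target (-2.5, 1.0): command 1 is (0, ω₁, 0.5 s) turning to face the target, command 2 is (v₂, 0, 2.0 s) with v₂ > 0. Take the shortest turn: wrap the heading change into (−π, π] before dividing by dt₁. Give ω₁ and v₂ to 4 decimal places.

ω₁ = 3.7940, v₂ = 2.5495

heading to target = atan2(1−0, -2.5−2.5) = 2.9442
Δθ = wrap(2.9442 − 1.0472) = 1.8970; ω₁ = Δθ/dt₁ = 3.7940
distance = √((-2.5−2.5)² + (1−0)²) = 5.0990; v₂ = distance/dt₂ = 2.5495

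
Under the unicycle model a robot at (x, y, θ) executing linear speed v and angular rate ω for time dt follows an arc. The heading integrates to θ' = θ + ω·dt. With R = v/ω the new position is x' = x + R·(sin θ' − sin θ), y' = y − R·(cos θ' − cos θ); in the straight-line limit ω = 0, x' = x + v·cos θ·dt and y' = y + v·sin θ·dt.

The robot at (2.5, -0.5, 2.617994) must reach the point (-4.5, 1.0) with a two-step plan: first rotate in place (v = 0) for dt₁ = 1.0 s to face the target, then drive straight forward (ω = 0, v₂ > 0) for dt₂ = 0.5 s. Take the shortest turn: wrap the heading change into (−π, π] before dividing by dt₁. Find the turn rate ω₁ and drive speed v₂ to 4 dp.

ω₁ = 0.3125, v₂ = 14.3178

heading to target = atan2(1−-0.5, -4.5−2.5) = 2.9305
Δθ = wrap(2.9305 − 2.6180) = 0.3125; ω₁ = Δθ/dt₁ = 0.3125
distance = √((-4.5−2.5)² + (1−-0.5)²) = 7.1589; v₂ = distance/dt₂ = 14.3178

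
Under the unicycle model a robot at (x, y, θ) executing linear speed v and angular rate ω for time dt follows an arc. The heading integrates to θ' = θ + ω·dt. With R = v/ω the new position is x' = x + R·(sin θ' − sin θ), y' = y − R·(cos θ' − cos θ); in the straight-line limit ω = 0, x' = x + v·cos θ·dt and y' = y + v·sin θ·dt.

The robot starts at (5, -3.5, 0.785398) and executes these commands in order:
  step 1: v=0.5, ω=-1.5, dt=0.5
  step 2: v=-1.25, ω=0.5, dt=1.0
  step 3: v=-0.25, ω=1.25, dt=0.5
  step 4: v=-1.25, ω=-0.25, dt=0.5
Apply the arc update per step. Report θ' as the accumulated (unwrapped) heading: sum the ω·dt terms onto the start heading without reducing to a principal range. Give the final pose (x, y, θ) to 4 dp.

(3.6711, -4.3991, 1.0354)

step 1: θ'=0.0354 (R=-0.3333) → pose (5.2239, -3.4026, 0.0354)
step 2: θ'=0.5354 (R=-2.5000) → pose (4.0369, -3.7508, 0.5354)
step 3: θ'=1.1604 (R=-0.2000) → pose (3.9556, -3.8431, 1.1604)
step 4: θ'=1.0354 (R=5.0000) → pose (3.6711, -4.3991, 1.0354)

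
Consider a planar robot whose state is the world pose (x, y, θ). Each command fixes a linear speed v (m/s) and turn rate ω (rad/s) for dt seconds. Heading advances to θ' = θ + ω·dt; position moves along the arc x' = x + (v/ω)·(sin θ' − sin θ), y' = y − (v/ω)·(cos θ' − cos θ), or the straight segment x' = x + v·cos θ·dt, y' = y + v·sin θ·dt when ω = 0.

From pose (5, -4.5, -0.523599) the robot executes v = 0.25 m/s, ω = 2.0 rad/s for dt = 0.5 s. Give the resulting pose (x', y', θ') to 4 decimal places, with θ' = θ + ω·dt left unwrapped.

(5.1198, -4.5028, 0.4764)

θ' = -0.5236 + 2.0·0.5 = 0.4764
R = v/ω = 0.25/2.0 = 0.1250
x' = 5 + 0.1250·(sin 0.4764 − sin -0.5236) = 5.1198
y' = -4.5 − 0.1250·(cos 0.4764 − cos -0.5236) = -4.5028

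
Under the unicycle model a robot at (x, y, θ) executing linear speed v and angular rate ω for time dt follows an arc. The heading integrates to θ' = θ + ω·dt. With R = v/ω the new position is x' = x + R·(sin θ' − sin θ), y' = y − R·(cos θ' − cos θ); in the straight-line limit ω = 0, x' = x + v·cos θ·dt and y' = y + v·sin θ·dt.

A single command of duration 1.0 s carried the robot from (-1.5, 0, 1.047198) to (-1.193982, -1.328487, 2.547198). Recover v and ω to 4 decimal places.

Δθ = 2.547198 − 1.047198 = 1.500000
ω = Δθ/dt = 1.500000/1.0 = 1.5000
R = −Δy/(cos θ' − cos θ) = -1.0000
v = R·ω = -1.0000·1.5000 = -1.5000

v = -1.5000, ω = 1.5000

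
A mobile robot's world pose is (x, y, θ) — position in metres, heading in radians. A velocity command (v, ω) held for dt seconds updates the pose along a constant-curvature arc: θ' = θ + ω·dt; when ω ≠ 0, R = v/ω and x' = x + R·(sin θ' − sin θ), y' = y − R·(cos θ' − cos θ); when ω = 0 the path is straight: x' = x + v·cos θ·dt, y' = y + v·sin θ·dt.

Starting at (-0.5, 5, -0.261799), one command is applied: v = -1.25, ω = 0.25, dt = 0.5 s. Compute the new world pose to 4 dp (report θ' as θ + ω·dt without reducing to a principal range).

θ' = -0.2618 + 0.25·0.5 = -0.1368
R = v/ω = -1.25/0.25 = -5.0000
x' = -0.5 + -5.0000·(sin -0.1368 − sin -0.2618) = -1.1122
y' = 5 − -5.0000·(cos -0.1368 − cos -0.2618) = 5.1237

(-1.1122, 5.1237, -0.1368)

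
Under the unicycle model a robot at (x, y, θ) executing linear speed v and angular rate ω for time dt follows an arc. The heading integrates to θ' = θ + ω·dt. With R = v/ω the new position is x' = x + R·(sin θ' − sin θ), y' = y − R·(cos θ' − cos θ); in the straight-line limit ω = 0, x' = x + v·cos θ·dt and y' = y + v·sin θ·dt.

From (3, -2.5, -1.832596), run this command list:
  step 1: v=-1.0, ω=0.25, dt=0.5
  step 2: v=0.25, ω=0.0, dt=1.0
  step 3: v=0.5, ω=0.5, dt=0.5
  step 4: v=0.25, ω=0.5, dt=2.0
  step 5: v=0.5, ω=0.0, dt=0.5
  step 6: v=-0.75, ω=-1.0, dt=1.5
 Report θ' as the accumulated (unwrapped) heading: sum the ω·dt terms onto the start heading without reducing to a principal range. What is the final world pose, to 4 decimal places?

step 1: θ'=-1.7076 (R=-4.0000) → pose (3.0989, -2.0102, -1.7076)
step 2: θ'=-1.7076 (straight) → pose (3.0648, -2.2579, -1.7076)
step 3: θ'=-1.4576 (R=1.0000) → pose (3.0619, -2.5072, -1.4576)
step 4: θ'=-0.4576 (R=0.5000) → pose (3.3378, -2.8993, -0.4576)
step 5: θ'=-0.4576 (straight) → pose (3.5621, -3.0097, -0.4576)
step 6: θ'=-1.9576 (R=0.7500) → pose (3.1988, -2.0540, -1.9576)

(3.1988, -2.0540, -1.9576)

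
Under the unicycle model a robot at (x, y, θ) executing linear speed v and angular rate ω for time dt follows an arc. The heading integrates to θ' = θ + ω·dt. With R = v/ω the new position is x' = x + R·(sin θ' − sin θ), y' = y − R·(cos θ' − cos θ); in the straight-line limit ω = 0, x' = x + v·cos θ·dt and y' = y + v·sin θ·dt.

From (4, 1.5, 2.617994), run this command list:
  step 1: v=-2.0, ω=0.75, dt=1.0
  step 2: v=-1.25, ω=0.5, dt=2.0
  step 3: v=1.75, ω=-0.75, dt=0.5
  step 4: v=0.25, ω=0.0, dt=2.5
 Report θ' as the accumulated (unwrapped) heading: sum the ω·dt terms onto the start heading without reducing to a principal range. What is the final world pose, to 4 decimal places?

(6.8709, 1.5831, 3.9930)

step 1: θ'=3.3680 (R=-2.6667) → pose (5.9319, 1.2108, 3.3680)
step 2: θ'=4.3680 (R=-2.5000) → pose (7.7239, 2.8029, 4.3680)
step 3: θ'=3.9930 (R=-2.3333) → pose (7.2828, 2.0532, 3.9930)
step 4: θ'=3.9930 (straight) → pose (6.8709, 1.5831, 3.9930)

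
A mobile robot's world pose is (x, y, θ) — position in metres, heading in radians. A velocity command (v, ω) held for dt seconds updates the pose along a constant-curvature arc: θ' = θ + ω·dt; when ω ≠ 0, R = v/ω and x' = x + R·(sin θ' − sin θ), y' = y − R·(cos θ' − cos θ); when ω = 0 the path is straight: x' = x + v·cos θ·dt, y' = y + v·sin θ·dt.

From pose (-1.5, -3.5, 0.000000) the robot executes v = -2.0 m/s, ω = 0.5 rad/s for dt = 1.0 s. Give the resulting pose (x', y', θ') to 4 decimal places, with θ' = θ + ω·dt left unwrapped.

(-3.4177, -3.9897, 0.5000)

θ' = 0.0000 + 0.5·1.0 = 0.5000
R = v/ω = -2.0/0.5 = -4.0000
x' = -1.5 + -4.0000·(sin 0.5000 − sin 0.0000) = -3.4177
y' = -3.5 − -4.0000·(cos 0.5000 − cos 0.0000) = -3.9897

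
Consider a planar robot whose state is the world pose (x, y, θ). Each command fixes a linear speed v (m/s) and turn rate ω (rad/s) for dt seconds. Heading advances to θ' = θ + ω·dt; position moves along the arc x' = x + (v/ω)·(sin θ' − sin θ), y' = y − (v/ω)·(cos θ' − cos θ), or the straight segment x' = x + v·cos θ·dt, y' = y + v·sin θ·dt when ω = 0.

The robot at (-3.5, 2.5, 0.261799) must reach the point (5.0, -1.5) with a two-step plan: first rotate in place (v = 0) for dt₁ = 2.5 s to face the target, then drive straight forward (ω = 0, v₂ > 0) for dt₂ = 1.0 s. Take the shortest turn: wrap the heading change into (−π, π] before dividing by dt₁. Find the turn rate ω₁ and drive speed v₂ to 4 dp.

ω₁ = -0.2807, v₂ = 9.3941

heading to target = atan2(-1.5−2.5, 5−-3.5) = -0.4398
Δθ = wrap(-0.4398 − 0.2618) = -0.7016; ω₁ = Δθ/dt₁ = -0.2807
distance = √((5−-3.5)² + (-1.5−2.5)²) = 9.3941; v₂ = distance/dt₂ = 9.3941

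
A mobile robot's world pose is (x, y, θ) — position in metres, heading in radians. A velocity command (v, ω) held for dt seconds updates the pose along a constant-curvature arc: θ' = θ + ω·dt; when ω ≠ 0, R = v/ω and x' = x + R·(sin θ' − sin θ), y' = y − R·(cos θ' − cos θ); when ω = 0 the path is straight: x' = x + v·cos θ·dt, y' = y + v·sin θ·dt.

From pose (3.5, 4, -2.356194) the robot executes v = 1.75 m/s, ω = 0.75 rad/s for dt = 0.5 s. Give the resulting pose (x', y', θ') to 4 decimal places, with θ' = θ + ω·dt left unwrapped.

(3.0103, 3.2810, -1.9812)

θ' = -2.3562 + 0.75·0.5 = -1.9812
R = v/ω = 1.75/0.75 = 2.3333
x' = 3.5 + 2.3333·(sin -1.9812 − sin -2.3562) = 3.0103
y' = 4 − 2.3333·(cos -1.9812 − cos -2.3562) = 3.2810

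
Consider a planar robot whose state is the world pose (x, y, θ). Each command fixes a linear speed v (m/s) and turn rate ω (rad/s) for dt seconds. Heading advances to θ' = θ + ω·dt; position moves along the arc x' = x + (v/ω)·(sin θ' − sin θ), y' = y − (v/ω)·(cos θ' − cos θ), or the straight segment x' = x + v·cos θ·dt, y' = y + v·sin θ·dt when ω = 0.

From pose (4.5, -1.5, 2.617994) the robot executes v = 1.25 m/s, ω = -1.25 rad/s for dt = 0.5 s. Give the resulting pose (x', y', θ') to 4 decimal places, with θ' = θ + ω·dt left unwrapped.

(4.0878, -1.0437, 1.9930)

θ' = 2.6180 + -1.25·0.5 = 1.9930
R = v/ω = 1.25/-1.25 = -1.0000
x' = 4.5 + -1.0000·(sin 1.9930 − sin 2.6180) = 4.0878
y' = -1.5 − -1.0000·(cos 1.9930 − cos 2.6180) = -1.0437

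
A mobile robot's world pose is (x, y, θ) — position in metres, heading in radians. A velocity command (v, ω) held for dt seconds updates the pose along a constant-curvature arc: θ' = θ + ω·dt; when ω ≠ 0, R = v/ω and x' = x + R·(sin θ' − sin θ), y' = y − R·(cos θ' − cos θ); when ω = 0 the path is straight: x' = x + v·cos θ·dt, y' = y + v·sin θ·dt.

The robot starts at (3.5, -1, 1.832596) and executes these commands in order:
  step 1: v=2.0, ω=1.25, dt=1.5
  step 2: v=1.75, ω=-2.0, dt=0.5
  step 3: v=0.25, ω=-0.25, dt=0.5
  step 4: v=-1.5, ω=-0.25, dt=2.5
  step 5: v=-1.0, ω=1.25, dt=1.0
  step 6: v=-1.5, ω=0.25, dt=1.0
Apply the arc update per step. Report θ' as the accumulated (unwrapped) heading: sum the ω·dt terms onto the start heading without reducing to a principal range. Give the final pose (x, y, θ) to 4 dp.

step 1: θ'=3.7076 (R=1.6000) → pose (1.0965, -0.0636, 3.7076)
step 2: θ'=2.7076 (R=-0.8750) → pose (0.2593, -0.1190, 2.7076)
step 3: θ'=2.5826 (R=-1.0000) → pose (0.1495, -0.0595, 2.5826)
step 4: θ'=1.9576 (R=6.0000) → pose (2.5242, -2.8828, 1.9576)
step 5: θ'=3.2076 (R=-0.8000) → pose (3.3179, -3.3793, 3.2076)
step 6: θ'=3.4576 (R=-6.0000) → pose (4.7868, -3.0953, 3.4576)

(4.7868, -3.0953, 3.4576)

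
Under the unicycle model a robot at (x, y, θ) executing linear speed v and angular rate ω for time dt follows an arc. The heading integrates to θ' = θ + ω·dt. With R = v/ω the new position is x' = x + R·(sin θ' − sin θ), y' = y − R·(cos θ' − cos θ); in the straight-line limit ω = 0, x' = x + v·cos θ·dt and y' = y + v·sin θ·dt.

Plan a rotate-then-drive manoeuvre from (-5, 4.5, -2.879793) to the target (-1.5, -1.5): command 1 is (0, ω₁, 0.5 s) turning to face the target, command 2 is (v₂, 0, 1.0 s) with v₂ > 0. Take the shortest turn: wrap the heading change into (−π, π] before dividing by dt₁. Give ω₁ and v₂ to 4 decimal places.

ω₁ = 3.6741, v₂ = 6.9462

heading to target = atan2(-1.5−4.5, -1.5−-5) = -1.0427
Δθ = wrap(-1.0427 − -2.8798) = 1.8371; ω₁ = Δθ/dt₁ = 3.6741
distance = √((-1.5−-5)² + (-1.5−4.5)²) = 6.9462; v₂ = distance/dt₂ = 6.9462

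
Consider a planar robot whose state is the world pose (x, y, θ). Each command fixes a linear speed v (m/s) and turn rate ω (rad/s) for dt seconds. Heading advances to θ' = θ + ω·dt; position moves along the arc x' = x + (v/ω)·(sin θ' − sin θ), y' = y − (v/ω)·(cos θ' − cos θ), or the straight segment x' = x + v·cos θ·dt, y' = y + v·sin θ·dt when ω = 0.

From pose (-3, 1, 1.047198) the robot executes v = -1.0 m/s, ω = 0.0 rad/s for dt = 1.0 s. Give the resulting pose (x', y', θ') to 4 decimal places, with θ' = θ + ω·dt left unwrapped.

θ' = 1.0472 + 0.0·1.0 = 1.0472
ω = 0 → straight: x' = -3 + -1.0·cos(1.0472)·1.0 = -3.5000
y' = 1 + -1.0·sin(1.0472)·1.0 = 0.1340

(-3.5000, 0.1340, 1.0472)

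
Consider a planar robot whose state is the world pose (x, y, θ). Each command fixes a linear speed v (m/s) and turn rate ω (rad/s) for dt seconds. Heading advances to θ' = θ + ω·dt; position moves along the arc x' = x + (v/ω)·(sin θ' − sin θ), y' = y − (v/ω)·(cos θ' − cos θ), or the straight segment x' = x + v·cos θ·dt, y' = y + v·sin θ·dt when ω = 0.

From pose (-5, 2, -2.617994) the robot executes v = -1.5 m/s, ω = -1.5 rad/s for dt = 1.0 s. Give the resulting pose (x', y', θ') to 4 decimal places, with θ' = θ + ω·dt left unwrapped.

(-3.6715, 1.6940, -4.1180)

θ' = -2.6180 + -1.5·1.0 = -4.1180
R = v/ω = -1.5/-1.5 = 1.0000
x' = -5 + 1.0000·(sin -4.1180 − sin -2.6180) = -3.6715
y' = 2 − 1.0000·(cos -4.1180 − cos -2.6180) = 1.6940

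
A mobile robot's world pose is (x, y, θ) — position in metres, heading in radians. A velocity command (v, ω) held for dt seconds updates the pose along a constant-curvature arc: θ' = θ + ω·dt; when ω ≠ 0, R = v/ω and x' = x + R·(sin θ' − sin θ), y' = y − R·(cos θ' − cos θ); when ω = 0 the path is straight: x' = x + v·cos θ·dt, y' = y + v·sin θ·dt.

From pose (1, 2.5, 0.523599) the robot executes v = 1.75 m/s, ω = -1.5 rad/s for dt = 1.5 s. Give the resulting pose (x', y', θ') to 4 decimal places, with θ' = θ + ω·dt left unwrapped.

(2.7359, 1.3088, -1.7264)

θ' = 0.5236 + -1.5·1.5 = -1.7264
R = v/ω = 1.75/-1.5 = -1.1667
x' = 1 + -1.1667·(sin -1.7264 − sin 0.5236) = 2.7359
y' = 2.5 − -1.1667·(cos -1.7264 − cos 0.5236) = 1.3088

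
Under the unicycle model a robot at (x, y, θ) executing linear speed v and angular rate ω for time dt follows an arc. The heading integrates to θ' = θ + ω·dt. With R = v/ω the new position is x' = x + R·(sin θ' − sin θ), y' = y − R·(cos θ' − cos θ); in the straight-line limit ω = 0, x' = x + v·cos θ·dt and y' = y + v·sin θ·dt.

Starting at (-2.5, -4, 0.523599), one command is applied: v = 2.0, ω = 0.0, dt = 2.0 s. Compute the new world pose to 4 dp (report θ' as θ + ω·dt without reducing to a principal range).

(0.9641, -2.0000, 0.5236)

θ' = 0.5236 + 0.0·2.0 = 0.5236
ω = 0 → straight: x' = -2.5 + 2.0·cos(0.5236)·2.0 = 0.9641
y' = -4 + 2.0·sin(0.5236)·2.0 = -2.0000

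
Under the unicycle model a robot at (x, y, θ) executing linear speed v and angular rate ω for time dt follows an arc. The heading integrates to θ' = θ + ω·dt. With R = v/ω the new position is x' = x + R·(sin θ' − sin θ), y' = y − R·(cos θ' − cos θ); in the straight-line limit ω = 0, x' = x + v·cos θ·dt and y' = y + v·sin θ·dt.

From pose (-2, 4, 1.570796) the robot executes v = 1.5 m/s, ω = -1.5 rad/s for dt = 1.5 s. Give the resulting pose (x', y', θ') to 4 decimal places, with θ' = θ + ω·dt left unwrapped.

θ' = 1.5708 + -1.5·1.5 = -0.6792
R = v/ω = 1.5/-1.5 = -1.0000
x' = -2 + -1.0000·(sin -0.6792 − sin 1.5708) = -0.3718
y' = 4 − -1.0000·(cos -0.6792 − cos 1.5708) = 4.7781

(-0.3718, 4.7781, -0.6792)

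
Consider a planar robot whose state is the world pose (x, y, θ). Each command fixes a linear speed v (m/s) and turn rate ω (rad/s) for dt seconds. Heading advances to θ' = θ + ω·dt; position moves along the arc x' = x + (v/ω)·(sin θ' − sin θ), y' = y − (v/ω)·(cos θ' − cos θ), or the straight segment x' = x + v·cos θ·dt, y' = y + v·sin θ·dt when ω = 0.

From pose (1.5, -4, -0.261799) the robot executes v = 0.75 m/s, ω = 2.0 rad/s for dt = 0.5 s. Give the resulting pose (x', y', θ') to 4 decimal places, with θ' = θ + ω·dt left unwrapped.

(1.8494, -3.9152, 0.7382)

θ' = -0.2618 + 2.0·0.5 = 0.7382
R = v/ω = 0.75/2.0 = 0.3750
x' = 1.5 + 0.3750·(sin 0.7382 − sin -0.2618) = 1.8494
y' = -4 − 0.3750·(cos 0.7382 − cos -0.2618) = -3.9152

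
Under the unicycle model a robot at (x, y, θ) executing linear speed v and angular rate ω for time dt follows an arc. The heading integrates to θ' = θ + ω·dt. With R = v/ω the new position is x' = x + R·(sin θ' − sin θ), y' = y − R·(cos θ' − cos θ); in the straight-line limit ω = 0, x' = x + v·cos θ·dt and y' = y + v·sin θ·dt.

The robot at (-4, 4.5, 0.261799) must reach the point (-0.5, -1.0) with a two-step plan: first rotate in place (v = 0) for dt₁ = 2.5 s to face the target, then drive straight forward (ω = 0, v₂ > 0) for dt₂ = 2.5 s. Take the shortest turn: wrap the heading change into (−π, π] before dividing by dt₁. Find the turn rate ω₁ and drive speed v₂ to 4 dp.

ω₁ = -0.5063, v₂ = 2.6077

heading to target = atan2(-1−4.5, -0.5−-4) = -1.0041
Δθ = wrap(-1.0041 − 0.2618) = -1.2659; ω₁ = Δθ/dt₁ = -0.5063
distance = √((-0.5−-4)² + (-1−4.5)²) = 6.5192; v₂ = distance/dt₂ = 2.6077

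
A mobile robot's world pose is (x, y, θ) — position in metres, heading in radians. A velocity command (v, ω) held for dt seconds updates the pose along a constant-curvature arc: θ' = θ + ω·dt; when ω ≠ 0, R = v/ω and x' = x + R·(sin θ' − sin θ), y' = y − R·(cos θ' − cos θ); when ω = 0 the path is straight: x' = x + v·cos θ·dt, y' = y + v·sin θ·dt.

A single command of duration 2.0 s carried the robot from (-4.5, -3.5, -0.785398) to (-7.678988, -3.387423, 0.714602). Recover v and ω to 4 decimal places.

Δθ = 0.714602 − -0.785398 = 1.500000
ω = Δθ/dt = 1.500000/2.0 = 0.7500
R = Δx/(sin θ' − sin θ) = -2.3333
v = R·ω = -2.3333·0.7500 = -1.7500

v = -1.7500, ω = 0.7500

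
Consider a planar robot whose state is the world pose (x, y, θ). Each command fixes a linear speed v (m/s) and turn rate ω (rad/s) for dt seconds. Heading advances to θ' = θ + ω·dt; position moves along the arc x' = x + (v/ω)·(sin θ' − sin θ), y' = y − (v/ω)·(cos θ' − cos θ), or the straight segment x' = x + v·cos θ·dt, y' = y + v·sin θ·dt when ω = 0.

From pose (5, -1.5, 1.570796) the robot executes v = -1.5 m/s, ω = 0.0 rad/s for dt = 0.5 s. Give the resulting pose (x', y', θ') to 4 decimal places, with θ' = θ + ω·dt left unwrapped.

θ' = 1.5708 + 0.0·0.5 = 1.5708
ω = 0 → straight: x' = 5 + -1.5·cos(1.5708)·0.5 = 5.0000
y' = -1.5 + -1.5·sin(1.5708)·0.5 = -2.2500

(5.0000, -2.2500, 1.5708)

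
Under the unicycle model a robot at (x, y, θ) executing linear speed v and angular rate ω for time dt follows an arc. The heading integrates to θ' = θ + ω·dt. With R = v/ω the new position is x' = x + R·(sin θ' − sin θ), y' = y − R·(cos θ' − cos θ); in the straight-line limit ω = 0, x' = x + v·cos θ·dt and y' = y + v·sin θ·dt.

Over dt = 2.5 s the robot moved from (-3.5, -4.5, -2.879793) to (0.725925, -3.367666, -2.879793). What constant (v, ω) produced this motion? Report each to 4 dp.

v = -1.7500, ω = 0.0000

Δθ = -2.879793 − -2.879793 = 0.000000
ω = Δθ/dt = 0.000000/2.5 = 0.0000
ω = 0 → v = (Δx·cos θ + Δy·sin θ)/dt = -1.7500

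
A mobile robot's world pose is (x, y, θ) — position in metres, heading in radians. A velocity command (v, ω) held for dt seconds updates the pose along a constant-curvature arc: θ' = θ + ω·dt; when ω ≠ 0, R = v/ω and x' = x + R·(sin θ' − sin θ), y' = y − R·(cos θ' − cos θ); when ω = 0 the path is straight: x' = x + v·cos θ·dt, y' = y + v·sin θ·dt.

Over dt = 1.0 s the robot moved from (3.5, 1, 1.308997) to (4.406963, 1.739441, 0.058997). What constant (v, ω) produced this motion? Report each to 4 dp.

v = 1.2500, ω = -1.2500

Δθ = 0.058997 − 1.308997 = -1.250000
ω = Δθ/dt = -1.250000/1.0 = -1.2500
R = Δx/(sin θ' − sin θ) = -1.0000
v = R·ω = -1.0000·-1.2500 = 1.2500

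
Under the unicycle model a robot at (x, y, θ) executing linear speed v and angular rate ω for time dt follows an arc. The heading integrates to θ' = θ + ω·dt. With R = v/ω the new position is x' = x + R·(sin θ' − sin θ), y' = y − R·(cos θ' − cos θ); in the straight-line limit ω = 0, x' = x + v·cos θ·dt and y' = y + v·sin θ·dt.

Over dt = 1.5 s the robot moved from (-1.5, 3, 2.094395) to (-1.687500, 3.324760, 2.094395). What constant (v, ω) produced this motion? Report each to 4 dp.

v = 0.2500, ω = 0.0000

Δθ = 2.094395 − 2.094395 = 0.000000
ω = Δθ/dt = 0.000000/1.5 = 0.0000
ω = 0 → v = (Δx·cos θ + Δy·sin θ)/dt = 0.2500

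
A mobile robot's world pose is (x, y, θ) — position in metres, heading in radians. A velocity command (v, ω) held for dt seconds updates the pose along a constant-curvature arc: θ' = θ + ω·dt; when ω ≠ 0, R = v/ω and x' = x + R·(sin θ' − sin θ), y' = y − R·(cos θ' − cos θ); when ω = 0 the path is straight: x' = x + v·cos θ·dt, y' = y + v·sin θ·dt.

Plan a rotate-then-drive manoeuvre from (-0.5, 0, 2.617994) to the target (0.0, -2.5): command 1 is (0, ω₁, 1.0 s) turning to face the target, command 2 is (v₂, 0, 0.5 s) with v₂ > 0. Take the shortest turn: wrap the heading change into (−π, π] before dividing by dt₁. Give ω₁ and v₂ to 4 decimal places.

heading to target = atan2(-2.5−0, 0−-0.5) = -1.3734
Δθ = wrap(-1.3734 − 2.6180) = 2.2918; ω₁ = Δθ/dt₁ = 2.2918
distance = √((0−-0.5)² + (-2.5−0)²) = 2.5495; v₂ = distance/dt₂ = 5.0990

ω₁ = 2.2918, v₂ = 5.0990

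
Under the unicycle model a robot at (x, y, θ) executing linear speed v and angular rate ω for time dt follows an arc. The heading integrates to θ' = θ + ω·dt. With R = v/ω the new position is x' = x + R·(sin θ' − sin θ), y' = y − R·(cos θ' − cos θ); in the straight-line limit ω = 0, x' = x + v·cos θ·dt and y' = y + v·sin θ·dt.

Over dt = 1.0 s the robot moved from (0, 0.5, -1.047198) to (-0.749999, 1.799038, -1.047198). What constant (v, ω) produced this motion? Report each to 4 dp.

Δθ = -1.047198 − -1.047198 = 0.000000
ω = Δθ/dt = 0.000000/1.0 = 0.0000
ω = 0 → v = (Δx·cos θ + Δy·sin θ)/dt = -1.5000

v = -1.5000, ω = 0.0000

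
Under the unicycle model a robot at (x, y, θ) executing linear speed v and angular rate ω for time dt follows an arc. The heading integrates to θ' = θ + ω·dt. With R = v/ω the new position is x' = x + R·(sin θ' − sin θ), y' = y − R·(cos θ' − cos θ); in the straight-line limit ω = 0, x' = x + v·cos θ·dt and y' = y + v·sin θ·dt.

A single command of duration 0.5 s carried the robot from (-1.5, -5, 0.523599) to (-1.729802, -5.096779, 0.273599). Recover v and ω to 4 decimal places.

v = -0.5000, ω = -0.5000

Δθ = 0.273599 − 0.523599 = -0.250000
ω = Δθ/dt = -0.250000/0.5 = -0.5000
R = Δx/(sin θ' − sin θ) = 1.0000
v = R·ω = 1.0000·-0.5000 = -0.5000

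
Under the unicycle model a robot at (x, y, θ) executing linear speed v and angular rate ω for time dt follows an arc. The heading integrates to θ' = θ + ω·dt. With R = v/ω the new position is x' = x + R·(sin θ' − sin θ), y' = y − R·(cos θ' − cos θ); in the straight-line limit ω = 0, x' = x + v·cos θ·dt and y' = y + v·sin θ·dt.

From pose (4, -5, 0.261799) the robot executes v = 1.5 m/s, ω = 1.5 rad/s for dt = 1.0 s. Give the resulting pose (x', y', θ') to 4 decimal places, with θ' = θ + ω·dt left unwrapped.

(4.7230, -3.8442, 1.7618)

θ' = 0.2618 + 1.5·1.0 = 1.7618
R = v/ω = 1.5/1.5 = 1.0000
x' = 4 + 1.0000·(sin 1.7618 − sin 0.2618) = 4.7230
y' = -5 − 1.0000·(cos 1.7618 − cos 0.2618) = -3.8442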